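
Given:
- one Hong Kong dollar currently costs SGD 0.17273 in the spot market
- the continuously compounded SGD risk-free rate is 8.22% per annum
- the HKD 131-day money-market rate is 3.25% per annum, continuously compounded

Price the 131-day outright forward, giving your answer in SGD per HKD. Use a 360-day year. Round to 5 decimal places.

T = 131/360 years.
Growth of 1 SGD over T: e^(0.0822×131/360) = 1.0303635.
HKD growth factor: e^(0.0325×131/360) = 1.0118966.
CIP: F = S · (grow SGD)/(grow HKD) = 0.17273 × 1.0303635/1.0118966 = 0.1758823 SGD per HKD.

0.17588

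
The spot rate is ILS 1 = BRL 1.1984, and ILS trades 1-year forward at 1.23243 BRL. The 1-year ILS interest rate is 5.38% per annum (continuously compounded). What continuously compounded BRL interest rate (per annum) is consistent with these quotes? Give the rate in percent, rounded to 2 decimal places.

8.18%

T = 1 year.
By CIP, F/S equals the BRL-to-ILS growth ratio: 1.23243/1.1984 = 1.0283962.
ILS growth factor: e^(0.0538×1) = 1.0552735.
So the BRL growth factor = 1.0852393.
Take logs: ln 1.0852393 / 1 = 0.081801, so 8.18%.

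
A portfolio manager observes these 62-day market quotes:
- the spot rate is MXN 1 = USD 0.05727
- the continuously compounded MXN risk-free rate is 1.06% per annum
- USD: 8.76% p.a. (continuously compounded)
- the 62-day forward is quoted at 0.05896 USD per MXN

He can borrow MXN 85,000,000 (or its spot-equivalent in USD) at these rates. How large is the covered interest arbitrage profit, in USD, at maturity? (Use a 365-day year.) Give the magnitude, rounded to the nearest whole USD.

T = 62/365 years.
Invest the MXN and cover forward: 85,000,000 × 1.00180217 × 0.05896 = USD 5,020,631.76.
Convert at spot and invest in USD: 85,000,000 × 0.05727 × 1.014991258 = USD 4,940,926.69.
The quoted forward overvalues MXN, so borrow USD, buy MXN at spot, deposit the MXN at 1.06%, and sell the proceeds forward at 0.05896.
The gap between the two covered legs is USD 79,705.

USD 79,705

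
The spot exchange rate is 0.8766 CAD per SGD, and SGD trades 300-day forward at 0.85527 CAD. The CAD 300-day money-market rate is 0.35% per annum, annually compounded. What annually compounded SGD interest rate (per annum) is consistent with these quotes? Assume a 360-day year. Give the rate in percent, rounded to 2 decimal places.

T = 300/360 years.
CIP gives F = S · g_CAD/g_SGD, so g_CAD/g_SGD = 0.85527/0.8766 = 0.9756674.
The CAD side grows by (1 + 0.0035)^(300/360) = 1.0029158.
Hence g_SGD = 1.027928.
Annualise: 1.027928^(360/300) − 1 = 0.033607 = 3.36%.

3.36%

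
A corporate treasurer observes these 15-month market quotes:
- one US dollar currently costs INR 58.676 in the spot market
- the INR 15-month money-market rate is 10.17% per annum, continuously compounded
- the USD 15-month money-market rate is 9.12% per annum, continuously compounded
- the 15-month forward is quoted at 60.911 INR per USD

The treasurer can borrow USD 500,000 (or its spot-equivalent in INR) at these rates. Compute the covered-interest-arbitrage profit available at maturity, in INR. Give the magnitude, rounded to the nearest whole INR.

INR 818,038

T = 15/12 years.
Route A — deposit USD, sell forward: 500,000 × 1.1207521249 × 60.911 = INR 34,133,066.34.
Route B — convert at spot, deposit INR: 500,000 × 58.676 × 1.1355589538 = INR 33,315,028.59.
The quoted forward overvalues USD, so borrow INR, buy USD at spot, deposit the USD at 9.12%, and sell the proceeds forward at 60.911.
Profit = 34,133,066.34 − 33,315,028.59 = INR 818,038.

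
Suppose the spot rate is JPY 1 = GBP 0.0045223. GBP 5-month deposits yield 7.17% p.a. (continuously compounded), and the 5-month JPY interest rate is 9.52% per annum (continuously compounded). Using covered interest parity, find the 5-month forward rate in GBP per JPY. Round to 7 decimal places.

T = 5/12 years.
GBP accumulates by e^(0.0717×5/12) = 1.0303257.
Growth of 1 JPY over T: e^(0.0952×5/12) = 1.0404639.
So F = 0.0045223 × 1.0303257 / 1.0404639 = 0.004478235 (GBP/JPY).

0.0044782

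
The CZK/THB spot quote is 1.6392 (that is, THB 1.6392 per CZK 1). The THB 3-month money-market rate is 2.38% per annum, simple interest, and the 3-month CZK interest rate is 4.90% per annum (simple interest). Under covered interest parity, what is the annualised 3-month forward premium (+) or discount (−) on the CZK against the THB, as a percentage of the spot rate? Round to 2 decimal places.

T = 3/12 years.
F = S · g_THB/g_CZK = 1.6392 × 1.005950/1.012250 = 1.6289980.
(F − S)/S ÷ T = (1.6289980 − 1.6392)/1.6392/(3/12) = -0.024895 → -2.49%.

-2.49%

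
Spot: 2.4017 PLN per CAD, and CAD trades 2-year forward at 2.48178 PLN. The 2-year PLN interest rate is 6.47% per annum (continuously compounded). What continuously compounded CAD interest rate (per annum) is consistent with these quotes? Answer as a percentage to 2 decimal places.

4.83%

T = 2 years.
By CIP, F/S equals the PLN-to-CAD growth ratio: 2.48178/2.4017 = 1.0333430.
PLN growth factor: e^(0.0647×2) = 1.1381453.
That pins the CAD growth at 1.1014206.
r = ln(1.1014206)/2 = 0.048300 → 4.83%.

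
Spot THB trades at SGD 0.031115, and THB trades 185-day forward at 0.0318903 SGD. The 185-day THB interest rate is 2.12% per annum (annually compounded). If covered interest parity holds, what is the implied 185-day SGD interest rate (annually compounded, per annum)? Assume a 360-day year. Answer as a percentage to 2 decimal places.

T = 185/360 years.
By CIP, F/S equals the SGD-to-THB growth ratio: 0.0318903/0.031115 = 1.0249172.
The THB side grows by (1 + 0.0212)^(185/360) = 1.0108389.
Hence g_SGD = 1.0360262.
Annualise: 1.0360262^(360/185) − 1 = 0.071299 = 7.13%.

7.13%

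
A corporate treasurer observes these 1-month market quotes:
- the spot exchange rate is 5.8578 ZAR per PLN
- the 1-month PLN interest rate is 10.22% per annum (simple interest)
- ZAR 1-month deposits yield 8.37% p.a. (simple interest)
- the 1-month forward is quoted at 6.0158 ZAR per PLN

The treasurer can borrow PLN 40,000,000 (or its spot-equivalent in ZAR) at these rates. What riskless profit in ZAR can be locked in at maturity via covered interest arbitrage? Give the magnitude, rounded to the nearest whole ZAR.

ZAR 6,735,056

T = 1/12 years.
Invest the PLN and cover forward: 40,000,000 × 1.00851666667 × 6.0158 = ZAR 242,681,382.53.
Convert at spot and invest in ZAR: 40,000,000 × 5.8578 × 1.006975 = ZAR 235,946,326.20.
The quoted forward overvalues PLN, so borrow ZAR, buy PLN at spot, deposit the PLN at 10.22%, and sell the proceeds forward at 6.0158.
The gap between the two covered legs is ZAR 6,735,056.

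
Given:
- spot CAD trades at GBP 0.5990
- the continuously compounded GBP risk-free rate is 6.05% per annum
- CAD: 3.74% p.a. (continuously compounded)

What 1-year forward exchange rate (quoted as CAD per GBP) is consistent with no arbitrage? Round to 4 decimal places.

T = 1 year.
GBP growth factor: e^(0.0605×1) = 1.0623676.
CAD growth factor: e^(0.0374×1) = 1.0381082.
So F = 0.599 × 1.0623676 / 1.0381082 = 0.6129979 (GBP/CAD).
Invert for CAD per GBP: 1 / 0.6129979 = 1.6313.

1.6313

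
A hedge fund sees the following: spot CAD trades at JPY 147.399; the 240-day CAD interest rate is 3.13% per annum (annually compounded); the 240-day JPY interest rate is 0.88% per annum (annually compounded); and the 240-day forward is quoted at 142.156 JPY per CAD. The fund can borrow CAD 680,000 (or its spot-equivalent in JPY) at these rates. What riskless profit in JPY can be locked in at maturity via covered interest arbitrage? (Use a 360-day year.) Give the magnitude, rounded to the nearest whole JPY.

T = 240/360 years.
Route A — deposit CAD, sell forward: 680,000 × 1.02075929942 × 142.156 = JPY 98,672,800.10.
Route B — convert at spot, deposit JPY: 680,000 × 147.399 × 1.0058580957 = JPY 100,818,484.66.
The quoted forward undervalues CAD, so borrow CAD, convert to JPY at spot, deposit the JPY at 0.88%, and buy CAD forward at 142.156 to cover the loan.
Profit = 100,818,484.66 − 98,672,800.10 = JPY 2,145,685.

JPY 2,145,685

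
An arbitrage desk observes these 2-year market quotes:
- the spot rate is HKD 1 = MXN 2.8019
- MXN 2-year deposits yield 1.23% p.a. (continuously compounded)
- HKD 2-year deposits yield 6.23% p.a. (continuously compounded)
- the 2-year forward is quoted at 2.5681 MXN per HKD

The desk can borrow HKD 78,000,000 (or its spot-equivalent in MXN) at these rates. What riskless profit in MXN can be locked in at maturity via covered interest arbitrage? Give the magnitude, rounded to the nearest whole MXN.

T = 2 years.
Keep in HKD, deliver into the forward: 78,000,000·1.13269528433·2.5681 = MXN 226,892,231.26.
Swap to MXN now, deposit: 78,000,000·2.8019·1.02490507649 = MXN 223,991,159.64.
The quoted forward overvalues HKD, so borrow MXN, buy HKD at spot, deposit the HKD at 6.23%, and sell the proceeds forward at 2.5681.
Profit = 226,892,231.26 − 223,991,159.64 = MXN 2,901,072.

MXN 2,901,072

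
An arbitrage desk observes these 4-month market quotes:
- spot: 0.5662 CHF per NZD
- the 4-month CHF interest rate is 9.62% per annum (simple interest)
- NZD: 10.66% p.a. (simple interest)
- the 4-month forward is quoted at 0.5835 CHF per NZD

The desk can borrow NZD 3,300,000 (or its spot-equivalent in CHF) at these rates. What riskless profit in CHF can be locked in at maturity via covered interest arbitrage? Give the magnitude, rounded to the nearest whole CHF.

T = 4/12 years.
Invest the NZD and cover forward: 3,300,000 × 1.035533333 × 0.5835 = CHF 1,993,971.21.
Convert at spot and invest in CHF: 3,300,000 × 0.5662 × 1.032066667 = CHF 1,928,375.28.
The quoted forward overvalues NZD, so borrow CHF, buy NZD at spot, deposit the NZD at 10.66%, and sell the proceeds forward at 0.5835.
Arbitrage profit = |1,993,971.21 − 1,928,375.28| = CHF 65,596.

CHF 65,596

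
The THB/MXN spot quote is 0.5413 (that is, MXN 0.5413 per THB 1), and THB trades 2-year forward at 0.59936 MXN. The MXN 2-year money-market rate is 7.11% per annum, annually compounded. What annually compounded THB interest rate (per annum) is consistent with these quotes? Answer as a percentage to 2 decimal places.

1.79%

T = 2 years.
CIP gives F = S · g_MXN/g_THB, so g_MXN/g_THB = 0.59936/0.5413 = 1.1072603.
MXN growth factor: (1 + 0.0711)^2 = 1.1472552.
So the THB growth factor = 1.0361206.
Annualise: 1.0361206^(1/2) − 1 = 0.017900 = 1.79%.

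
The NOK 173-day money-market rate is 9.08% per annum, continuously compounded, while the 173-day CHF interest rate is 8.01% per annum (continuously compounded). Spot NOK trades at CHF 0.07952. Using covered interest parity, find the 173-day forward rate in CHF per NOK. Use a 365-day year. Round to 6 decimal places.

0.079118

T = 173/365 years.
Growth of 1 CHF over T: e^(0.0801×173/365) = 1.0386951.
NOK accumulates by e^(0.0908×173/365) = 1.0439762.
Forward (CHF per NOK) = 0.07952 × 1.0386951 / 1.0439762 = 0.07911774.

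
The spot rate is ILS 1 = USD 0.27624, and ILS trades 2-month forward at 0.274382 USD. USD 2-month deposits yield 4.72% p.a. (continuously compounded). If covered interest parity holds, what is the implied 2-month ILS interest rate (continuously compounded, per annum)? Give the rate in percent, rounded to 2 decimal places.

8.77%

T = 2/12 years.
CIP gives F = S · g_USD/g_ILS, so g_USD/g_ILS = 0.274382/0.27624 = 0.9932740.
The USD side grows by e^(0.0472×2/12) = 1.0078977.
So the ILS growth factor = 1.0147227.
r = ln(1.0147227)/(2/12) = 0.087692 → 8.77%.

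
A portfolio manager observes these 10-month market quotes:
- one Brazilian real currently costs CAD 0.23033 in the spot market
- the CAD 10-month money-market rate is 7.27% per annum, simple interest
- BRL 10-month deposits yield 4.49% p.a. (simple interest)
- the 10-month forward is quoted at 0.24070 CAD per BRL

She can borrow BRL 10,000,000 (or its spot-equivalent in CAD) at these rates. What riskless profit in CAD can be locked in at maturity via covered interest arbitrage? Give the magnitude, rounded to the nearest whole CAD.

CAD 54,220

T = 10/12 years.
Route A — deposit BRL, sell forward: 10,000,000 × 1.037416667 × 0.24070 = CAD 2,497,061.92.
Route B — convert at spot, deposit CAD: 10,000,000 × 0.23033 × 1.060583333 = CAD 2,442,841.59.
The quoted forward overvalues BRL, so borrow CAD, buy BRL at spot, deposit the BRL at 4.49%, and sell the proceeds forward at 0.24070.
Arbitrage profit = |2,497,061.92 − 2,442,841.59| = CAD 54,220.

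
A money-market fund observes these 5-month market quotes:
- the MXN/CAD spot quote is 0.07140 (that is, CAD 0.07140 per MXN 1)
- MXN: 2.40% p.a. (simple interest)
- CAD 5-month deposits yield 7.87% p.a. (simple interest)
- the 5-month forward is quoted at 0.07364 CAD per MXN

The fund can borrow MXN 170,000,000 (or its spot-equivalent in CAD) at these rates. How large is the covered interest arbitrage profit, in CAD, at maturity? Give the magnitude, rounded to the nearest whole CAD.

T = 5/12 years.
Keep in MXN, deliver into the forward: 170,000,000·1.010000·0.07364 = CAD 12,643,988.00.
Swap to CAD now, deposit: 170,000,000·0.07140·1.0327916667 = CAD 12,536,025.25.
The quoted forward overvalues MXN, so borrow CAD, buy MXN at spot, deposit the MXN at 2.40%, and sell the proceeds forward at 0.07364.
Profit = 12,643,988.00 − 12,536,025.25 = CAD 107,963.

CAD 107,963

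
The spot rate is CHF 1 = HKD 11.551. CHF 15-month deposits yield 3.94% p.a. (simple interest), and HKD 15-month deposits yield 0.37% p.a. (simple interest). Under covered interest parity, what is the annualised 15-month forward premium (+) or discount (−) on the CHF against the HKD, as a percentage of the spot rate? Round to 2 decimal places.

-3.40%

T = 15/12 years.
No-arbitrage forward: 11.551 × 1.004625 / 1.049250 = 11.059732 HKD/CHF.
(F − S)/S ÷ T = (11.059732 − 11.551)/11.551/(15/12) = -0.034024 → -3.40%.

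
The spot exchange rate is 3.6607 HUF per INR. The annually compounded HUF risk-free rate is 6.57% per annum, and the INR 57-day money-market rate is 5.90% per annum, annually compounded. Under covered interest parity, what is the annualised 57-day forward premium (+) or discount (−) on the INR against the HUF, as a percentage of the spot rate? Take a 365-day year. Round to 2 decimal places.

T = 57/365 years.
F = S · g_HUF/g_INR = 3.6607 × 1.0099866/1.0089923 = 3.6643074.
(F − S)/S ÷ T = (3.6643074 − 3.6607)/3.6607/(57/365) = 0.006310 → 0.63%.

+0.63%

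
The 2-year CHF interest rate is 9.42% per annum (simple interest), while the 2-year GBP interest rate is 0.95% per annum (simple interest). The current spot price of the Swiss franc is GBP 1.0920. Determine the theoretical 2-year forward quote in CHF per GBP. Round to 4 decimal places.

1.0680

T = 2 years.
GBP growth factor: 1 + 0.0095×2 = 1.019000.
CHF growth factor: 1 + 0.0942×2 = 1.188400.
Forward (GBP per CHF) = 1.092 × 1.019000 / 1.188400 = 0.9363413.
Quoted the other way: 1/0.9363413 = 1.0680 CHF per GBP.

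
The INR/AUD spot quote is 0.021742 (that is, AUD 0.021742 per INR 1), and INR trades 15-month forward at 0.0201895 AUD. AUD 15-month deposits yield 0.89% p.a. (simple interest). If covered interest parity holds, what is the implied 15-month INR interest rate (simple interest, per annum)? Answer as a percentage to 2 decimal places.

T = 15/12 years.
By CIP, F/S equals the AUD-to-INR growth ratio: 0.0201895/0.021742 = 0.9285944.
AUD growth factor: 1 + 0.0089×15/12 = 1.011125.
So the INR growth factor = 1.0888769.
r = (1.0888769 − 1)/(15/12) = 0.071102 → 7.11%.

7.11%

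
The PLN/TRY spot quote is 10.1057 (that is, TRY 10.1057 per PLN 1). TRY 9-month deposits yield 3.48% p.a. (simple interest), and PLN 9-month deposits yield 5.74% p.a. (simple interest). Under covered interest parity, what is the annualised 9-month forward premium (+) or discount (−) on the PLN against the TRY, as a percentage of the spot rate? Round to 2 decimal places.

T = 9/12 years.
CIP forward (TRY per PLN) = 10.1057 × 1.026100/1.043050 = 9.9414781.
(F − S)/S ÷ T = (9.9414781 − 10.1057)/10.1057/(9/12) = -0.021667 → -2.17%.

-2.17%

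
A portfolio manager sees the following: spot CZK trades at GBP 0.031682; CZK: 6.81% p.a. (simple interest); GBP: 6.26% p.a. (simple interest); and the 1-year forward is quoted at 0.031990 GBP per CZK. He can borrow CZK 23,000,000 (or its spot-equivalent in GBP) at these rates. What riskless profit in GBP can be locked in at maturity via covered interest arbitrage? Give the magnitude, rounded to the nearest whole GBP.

GBP 11,574

T = 1 year.
Route A — deposit CZK, sell forward: 23,000,000 × 1.068100 × 0.031990 = GBP 785,875.94.
Route B — convert at spot, deposit GBP: 23,000,000 × 0.031682 × 1.062600 = GBP 774,301.74.
The quoted forward overvalues CZK, so borrow GBP, buy CZK at spot, deposit the CZK at 6.81%, and sell the proceeds forward at 0.031990.
Arbitrage profit = |785,875.94 − 774,301.74| = GBP 11,574.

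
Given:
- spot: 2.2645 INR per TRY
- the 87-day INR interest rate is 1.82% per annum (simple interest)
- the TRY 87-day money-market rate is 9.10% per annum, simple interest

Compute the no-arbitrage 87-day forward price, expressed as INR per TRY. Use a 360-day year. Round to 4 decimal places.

T = 87/360 years.
Growth of 1 INR over T: 1 + 0.0182×87/360 = 1.0043983.
TRY accumulates by 1 + 0.0910×87/360 = 1.0219917.
Forward (INR per TRY) = 2.2645 × 1.0043983 / 1.0219917 = 2.225517.

2.2255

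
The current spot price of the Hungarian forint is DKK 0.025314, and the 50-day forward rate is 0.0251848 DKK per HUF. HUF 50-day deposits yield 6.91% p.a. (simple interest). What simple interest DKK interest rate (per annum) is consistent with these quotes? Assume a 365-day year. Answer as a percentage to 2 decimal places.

T = 50/365 years.
F/S = 0.0251848/0.025314 = 0.9948961 = (growth of DKK) / (growth of HUF).
The HUF side grows by 1 + 0.0691×50/365 = 1.0094658.
Hence g_DKK = 1.0043136.
r = (1.0043136 − 1)/(50/365) = 0.031489 → 3.15%.

3.15%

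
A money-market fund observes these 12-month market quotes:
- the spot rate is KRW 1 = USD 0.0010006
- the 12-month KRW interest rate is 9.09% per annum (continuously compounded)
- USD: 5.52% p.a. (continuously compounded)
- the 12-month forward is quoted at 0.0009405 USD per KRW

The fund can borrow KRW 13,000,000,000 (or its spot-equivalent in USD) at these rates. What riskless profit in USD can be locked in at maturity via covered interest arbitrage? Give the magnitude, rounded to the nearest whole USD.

USD 356,051

T = 1 year.
Invest the KRW and cover forward: 13,000,000,000 × 1.0951594838 × 0.0009405 = USD 13,389,967.43.
Convert at spot and invest in USD: 13,000,000,000 × 0.0010006 × 1.0567519439 = USD 13,746,017.94.
The quoted forward undervalues KRW, so borrow KRW, convert to USD at spot, deposit the USD at 5.52%, and buy KRW forward at 0.0009405 to cover the loan.
The gap between the two covered legs is USD 356,051.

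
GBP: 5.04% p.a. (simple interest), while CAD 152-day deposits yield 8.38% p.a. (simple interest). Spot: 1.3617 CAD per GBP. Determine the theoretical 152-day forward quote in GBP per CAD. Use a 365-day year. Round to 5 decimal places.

0.72451

T = 152/365 years.
CAD growth factor: 1 + 0.0838×152/365 = 1.0348975.
Growth of 1 GBP over T: 1 + 0.0504×152/365 = 1.0209885.
CIP: F = S · (grow CAD)/(grow GBP) = 1.3617 × 1.0348975/1.0209885 = 1.380251 CAD per GBP.
Quoted the other way: 1/1.380251 = 0.72451 GBP per CAD.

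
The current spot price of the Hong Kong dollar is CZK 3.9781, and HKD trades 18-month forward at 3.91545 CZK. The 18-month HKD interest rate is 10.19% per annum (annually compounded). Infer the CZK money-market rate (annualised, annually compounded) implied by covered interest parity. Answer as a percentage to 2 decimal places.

9.03%

T = 18/12 years.
F/S = 3.91545/3.9781 = 0.9842513 = (growth of CZK) / (growth of HKD).
The HKD side grows by (1 + 0.1019)^(18/12) = 1.1566801.
That pins the CZK growth at 1.1384639.
r = 1.1384639^(12/18) − 1 = 0.090300 → 9.03%.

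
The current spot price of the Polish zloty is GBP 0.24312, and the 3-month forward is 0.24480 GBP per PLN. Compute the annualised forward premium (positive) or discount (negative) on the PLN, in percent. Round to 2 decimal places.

T = 3/12 years.
Period premium: (0.24480 − 0.24312)/0.24312 = 0.0069102.
Annualise by dividing by T: 0.0069102 / (3/12) = 0.027641 → 2.76%.

+2.76%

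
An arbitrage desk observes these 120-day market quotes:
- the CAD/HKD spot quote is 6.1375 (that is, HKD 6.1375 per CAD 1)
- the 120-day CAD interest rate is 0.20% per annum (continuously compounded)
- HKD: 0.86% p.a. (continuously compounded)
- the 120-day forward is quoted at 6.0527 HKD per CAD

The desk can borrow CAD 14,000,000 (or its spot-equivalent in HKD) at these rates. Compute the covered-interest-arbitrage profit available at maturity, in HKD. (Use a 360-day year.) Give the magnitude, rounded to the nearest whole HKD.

HKD 1,377,361

T = 120/360 years.
Route A — deposit CAD, sell forward: 14,000,000 × 1.0006668889 × 6.0527 = HKD 84,794,310.70.
Route B — convert at spot, deposit HKD: 14,000,000 × 6.1375 × 1.0028707795 = HKD 86,171,671.73.
The quoted forward undervalues CAD, so borrow CAD, convert to HKD at spot, deposit the HKD at 0.86%, and buy CAD forward at 6.0527 to cover the loan.
Profit = 86,171,671.73 − 84,794,310.70 = HKD 1,377,361.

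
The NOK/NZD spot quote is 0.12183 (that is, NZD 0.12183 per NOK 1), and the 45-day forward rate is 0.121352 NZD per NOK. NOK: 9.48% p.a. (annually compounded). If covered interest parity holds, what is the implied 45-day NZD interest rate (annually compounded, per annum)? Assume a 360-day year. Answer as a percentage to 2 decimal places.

T = 45/360 years.
F/S = 0.121352/0.12183 = 0.9960765 = (growth of NZD) / (growth of NOK).
NOK growth factor: (1 + 0.0948)^(45/360) = 1.0113858.
Hence g_NZD = 1.0074176.
r = 1.0074176^(360/45) − 1 = 0.060904 → 6.09%.

6.09%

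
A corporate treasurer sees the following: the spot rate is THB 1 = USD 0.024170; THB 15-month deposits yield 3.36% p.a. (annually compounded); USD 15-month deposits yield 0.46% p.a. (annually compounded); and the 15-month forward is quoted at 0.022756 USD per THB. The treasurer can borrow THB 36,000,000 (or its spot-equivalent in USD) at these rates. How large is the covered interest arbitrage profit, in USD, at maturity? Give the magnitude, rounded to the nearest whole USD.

T = 15/12 years.
Route A — deposit THB, sell forward: 36,000,000 × 1.04217494 × 0.022756 = USD 853,766.39.
Route B — convert at spot, deposit USD: 36,000,000 × 0.024170 × 1.0057533 = USD 875,126.06.
The quoted forward undervalues THB, so borrow THB, convert to USD at spot, deposit the USD at 0.46%, and buy THB forward at 0.022756 to cover the loan.
The gap between the two covered legs is USD 21,360.

USD 21,360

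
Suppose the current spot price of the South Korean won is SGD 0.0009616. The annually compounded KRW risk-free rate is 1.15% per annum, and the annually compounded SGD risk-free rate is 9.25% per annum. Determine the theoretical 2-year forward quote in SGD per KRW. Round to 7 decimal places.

T = 2 years.
SGD growth factor: (1 + 0.0925)^2 = 1.1935563.
KRW accumulates by (1 + 0.0115)^2 = 1.0231323.
CIP: F = S · (grow SGD)/(grow KRW) = 0.0009616 × 1.1935563/1.0231323 = 0.001121775 SGD per KRW.

0.0011218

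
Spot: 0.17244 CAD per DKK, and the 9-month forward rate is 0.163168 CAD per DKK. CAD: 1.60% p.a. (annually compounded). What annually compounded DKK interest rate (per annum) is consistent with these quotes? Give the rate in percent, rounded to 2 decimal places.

9.37%

T = 9/12 years.
CIP gives F = S · g_CAD/g_DKK, so g_CAD/g_DKK = 0.163168/0.17244 = 0.9462306.
CAD growth factor: (1 + 0.0160)^(9/12) = 1.0119762.
That pins the DKK growth at 1.0694816.
r = 1.0694816^(12/9) − 1 = 0.093699 → 9.37%.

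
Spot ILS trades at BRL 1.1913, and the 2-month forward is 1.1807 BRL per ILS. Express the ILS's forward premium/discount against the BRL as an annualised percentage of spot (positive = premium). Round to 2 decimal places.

-5.34%

T = 2/12 years.
(F − S)/S = (1.1807 − 1.1913)/1.1913 = -0.0088978.
Annualise by dividing by T: -0.0088978 / (2/12) = -0.053387 → -5.34%.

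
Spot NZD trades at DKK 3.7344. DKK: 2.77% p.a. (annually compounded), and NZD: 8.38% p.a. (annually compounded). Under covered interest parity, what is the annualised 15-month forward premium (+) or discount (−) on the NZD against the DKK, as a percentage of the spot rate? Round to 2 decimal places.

T = 15/12 years.
F = S · g_DKK/g_NZD = 3.7344 × 1.0347441/1.1058251 = 3.4943576.
Annualised premium = (F − S)/S × (1/T) = (3.4943576 − 3.7344)/3.7344 ÷ (15/12) = -5.14%.

-5.14%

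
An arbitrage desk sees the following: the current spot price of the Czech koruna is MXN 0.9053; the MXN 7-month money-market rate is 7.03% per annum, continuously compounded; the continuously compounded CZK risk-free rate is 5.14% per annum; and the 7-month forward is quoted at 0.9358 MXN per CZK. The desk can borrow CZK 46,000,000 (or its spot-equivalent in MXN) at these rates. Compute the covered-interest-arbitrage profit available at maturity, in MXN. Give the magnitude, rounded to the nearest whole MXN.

MXN 969,989

T = 7/12 years.
Route A — deposit CZK, sell forward: 46,000,000 × 1.0304373599 × 0.9358 = MXN 44,357,030.94.
Route B — convert at spot, deposit MXN: 46,000,000 × 0.9053 × 1.0418607877 = MXN 43,387,042.27.
The quoted forward overvalues CZK, so borrow MXN, buy CZK at spot, deposit the CZK at 5.14%, and sell the proceeds forward at 0.9358.
The gap between the two covered legs is MXN 969,989.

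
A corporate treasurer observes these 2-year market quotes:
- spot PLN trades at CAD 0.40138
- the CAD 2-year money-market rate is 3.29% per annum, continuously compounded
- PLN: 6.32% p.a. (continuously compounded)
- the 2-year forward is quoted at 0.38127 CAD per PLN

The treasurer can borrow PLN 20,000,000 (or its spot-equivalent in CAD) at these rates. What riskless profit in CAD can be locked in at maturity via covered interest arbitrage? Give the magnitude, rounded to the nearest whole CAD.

T = 2 years.
Route A — deposit PLN, sell forward: 20,000,000 × 1.134735972 × 0.38127 = CAD 8,652,815.68.
Route B — convert at spot, deposit CAD: 20,000,000 × 0.40138 × 1.068013093 = CAD 8,573,581.91.
The quoted forward overvalues PLN, so borrow CAD, buy PLN at spot, deposit the PLN at 6.32%, and sell the proceeds forward at 0.38127.
The gap between the two covered legs is CAD 79,234.

CAD 79,234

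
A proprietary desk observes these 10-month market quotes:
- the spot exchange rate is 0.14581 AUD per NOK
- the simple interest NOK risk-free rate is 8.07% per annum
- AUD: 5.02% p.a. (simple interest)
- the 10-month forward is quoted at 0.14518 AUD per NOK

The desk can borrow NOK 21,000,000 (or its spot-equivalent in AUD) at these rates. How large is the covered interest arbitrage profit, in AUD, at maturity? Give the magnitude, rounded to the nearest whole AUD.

T = 10/12 years.
Keep in NOK, deliver into the forward: 21,000,000·1.067250·0.14518 = AUD 3,253,810.46.
Swap to AUD now, deposit: 21,000,000·0.14581·1.041833333 = AUD 3,190,104.08.
The quoted forward overvalues NOK, so borrow AUD, buy NOK at spot, deposit the NOK at 8.07%, and sell the proceeds forward at 0.14518.
The gap between the two covered legs is AUD 63,706.

AUD 63,706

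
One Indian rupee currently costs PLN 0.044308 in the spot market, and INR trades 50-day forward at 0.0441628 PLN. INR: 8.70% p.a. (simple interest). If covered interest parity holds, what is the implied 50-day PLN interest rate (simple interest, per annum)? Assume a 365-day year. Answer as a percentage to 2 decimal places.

6.28%

T = 50/365 years.
F/S = 0.0441628/0.044308 = 0.9967229 = (growth of PLN) / (growth of INR).
The INR side grows by 1 + 0.0870×50/365 = 1.0119178.
That pins the PLN growth at 1.0086016.
r = (1.0086016 − 1)/(50/365) = 0.062792 → 6.28%.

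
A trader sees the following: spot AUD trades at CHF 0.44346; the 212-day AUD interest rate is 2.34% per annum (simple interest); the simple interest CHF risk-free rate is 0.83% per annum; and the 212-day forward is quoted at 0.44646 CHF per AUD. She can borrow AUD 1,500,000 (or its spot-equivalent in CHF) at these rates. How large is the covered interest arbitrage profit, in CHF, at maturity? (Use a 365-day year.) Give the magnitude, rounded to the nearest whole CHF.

CHF 10,395

T = 212/365 years.
Route A — deposit AUD, sell forward: 1,500,000 × 1.01359123 × 0.44646 = CHF 678,791.91.
Route B — convert at spot, deposit CHF: 1,500,000 × 0.44346 × 1.00482082 = CHF 668,396.76.
The quoted forward overvalues AUD, so borrow CHF, buy AUD at spot, deposit the AUD at 2.34%, and sell the proceeds forward at 0.44646.
The gap between the two covered legs is CHF 10,395.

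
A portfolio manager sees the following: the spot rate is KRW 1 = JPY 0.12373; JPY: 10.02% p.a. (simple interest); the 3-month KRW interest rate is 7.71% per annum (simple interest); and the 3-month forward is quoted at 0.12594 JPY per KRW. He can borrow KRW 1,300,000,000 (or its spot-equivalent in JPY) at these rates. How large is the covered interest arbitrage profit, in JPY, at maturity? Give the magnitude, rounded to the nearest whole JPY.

T = 3/12 years.
Route A — deposit KRW, sell forward: 1,300,000,000 × 1.019275 × 0.12594 = JPY 166,877,741.55.
Route B — convert at spot, deposit JPY: 1,300,000,000 × 0.12373 × 1.025050 = JPY 164,878,267.45.
The quoted forward overvalues KRW, so borrow JPY, buy KRW at spot, deposit the KRW at 7.71%, and sell the proceeds forward at 0.12594.
Arbitrage profit = |166,877,741.55 − 164,878,267.45| = JPY 1,999,474.

JPY 1,999,474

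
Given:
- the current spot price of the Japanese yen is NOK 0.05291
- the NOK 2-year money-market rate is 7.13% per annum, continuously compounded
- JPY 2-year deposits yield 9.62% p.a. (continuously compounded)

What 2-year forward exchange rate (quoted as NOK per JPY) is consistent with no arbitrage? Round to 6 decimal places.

T = 2 years.
Growth of 1 NOK over T: e^(0.0713×2) = 1.1532684.
Growth of 1 JPY over T: e^(0.0962×2) = 1.2121553.
CIP: F = S · (grow NOK)/(grow JPY) = 0.05291 × 1.1532684/1.2121553 = 0.05033961 NOK per JPY.

0.050340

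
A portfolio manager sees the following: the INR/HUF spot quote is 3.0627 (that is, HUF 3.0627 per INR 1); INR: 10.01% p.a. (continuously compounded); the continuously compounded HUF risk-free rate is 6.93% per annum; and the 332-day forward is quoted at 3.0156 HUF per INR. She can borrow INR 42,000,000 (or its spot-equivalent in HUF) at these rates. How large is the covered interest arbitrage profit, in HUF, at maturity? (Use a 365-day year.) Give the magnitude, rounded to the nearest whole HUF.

HUF 1,725,679

T = 332/365 years.
Route A — deposit INR, sell forward: 42,000,000 × 1.09532362003 × 3.0156 = HUF 138,728,432.16.
Route B — convert at spot, deposit HUF: 42,000,000 × 3.0627 × 1.06506360518 = HUF 137,002,752.75.
The quoted forward overvalues INR, so borrow HUF, buy INR at spot, deposit the INR at 10.01%, and sell the proceeds forward at 3.0156.
Profit = 138,728,432.16 − 137,002,752.75 = HUF 1,725,679.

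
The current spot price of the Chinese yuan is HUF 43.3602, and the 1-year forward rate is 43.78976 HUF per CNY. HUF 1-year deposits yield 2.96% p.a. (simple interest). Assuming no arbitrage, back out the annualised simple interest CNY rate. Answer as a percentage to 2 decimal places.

1.95%

T = 1 year.
By CIP, F/S equals the HUF-to-CNY growth ratio: 43.78976/43.3602 = 1.0099068.
HUF growth factor: 1 + 0.0296×1 = 1.029600.
That pins the CNY growth at 1.019500.
r = (1.019500 − 1)/1 = 0.019500 → 1.95%.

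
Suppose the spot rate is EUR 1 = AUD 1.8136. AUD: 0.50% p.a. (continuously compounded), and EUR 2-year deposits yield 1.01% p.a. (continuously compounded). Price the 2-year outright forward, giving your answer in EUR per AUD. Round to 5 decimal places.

T = 2 years.
AUD growth factor: e^(0.0050×2) = 1.0100502.
EUR growth factor: e^(0.0101×2) = 1.0204054.
CIP: F = S · (grow AUD)/(grow EUR) = 1.8136 × 1.0100502/1.0204054 = 1.795195 AUD per EUR.
Invert for EUR per AUD: 1 / 1.795195 = 0.55704.

0.55704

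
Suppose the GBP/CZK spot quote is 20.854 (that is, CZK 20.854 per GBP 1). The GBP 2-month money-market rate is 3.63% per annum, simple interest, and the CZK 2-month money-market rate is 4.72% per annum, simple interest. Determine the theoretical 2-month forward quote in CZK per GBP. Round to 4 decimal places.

T = 2/12 years.
CZK growth factor: 1 + 0.0472×2/12 = 1.00786667.
GBP accumulates by 1 + 0.0363×2/12 = 1.006050.
CIP: F = S · (grow CZK)/(grow GBP) = 20.854 × 1.00786667/1.006050 = 20.891657 CZK per GBP.

20.8917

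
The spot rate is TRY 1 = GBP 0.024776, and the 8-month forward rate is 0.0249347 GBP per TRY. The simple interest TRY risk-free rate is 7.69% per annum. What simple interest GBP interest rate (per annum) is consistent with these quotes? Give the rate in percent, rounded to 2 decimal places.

T = 8/12 years.
CIP gives F = S · g_GBP/g_TRY, so g_GBP/g_TRY = 0.0249347/0.024776 = 1.0064054.
TRY growth factor: 1 + 0.0769×8/12 = 1.0512667.
That pins the GBP growth at 1.0580005.
r = (1.0580005 − 1)/(8/12) = 0.087001 → 8.70%.

8.70%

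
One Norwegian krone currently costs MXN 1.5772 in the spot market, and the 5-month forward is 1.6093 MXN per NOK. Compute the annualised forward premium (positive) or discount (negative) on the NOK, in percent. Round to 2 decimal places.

+4.88%

T = 5/12 years.
Period premium: (1.6093 − 1.5772)/1.5772 = 0.0203525.
×(1/T) gives 4.88% p.a.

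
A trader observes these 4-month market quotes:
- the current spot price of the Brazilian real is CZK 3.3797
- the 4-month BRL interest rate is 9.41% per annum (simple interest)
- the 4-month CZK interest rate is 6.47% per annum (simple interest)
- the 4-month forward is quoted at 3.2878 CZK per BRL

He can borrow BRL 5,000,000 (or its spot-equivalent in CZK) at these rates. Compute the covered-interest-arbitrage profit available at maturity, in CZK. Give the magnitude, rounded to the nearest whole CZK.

CZK 308,308

T = 4/12 years.
Route A — deposit BRL, sell forward: 5,000,000 × 1.0313666667 × 3.2878 = CZK 16,954,636.63.
Route B — convert at spot, deposit CZK: 5,000,000 × 3.3797 × 1.0215666667 = CZK 17,262,944.32.
The quoted forward undervalues BRL, so borrow BRL, convert to CZK at spot, deposit the CZK at 6.47%, and buy BRL forward at 3.2878 to cover the loan.
Profit = 17,262,944.32 − 16,954,636.63 = CZK 308,308.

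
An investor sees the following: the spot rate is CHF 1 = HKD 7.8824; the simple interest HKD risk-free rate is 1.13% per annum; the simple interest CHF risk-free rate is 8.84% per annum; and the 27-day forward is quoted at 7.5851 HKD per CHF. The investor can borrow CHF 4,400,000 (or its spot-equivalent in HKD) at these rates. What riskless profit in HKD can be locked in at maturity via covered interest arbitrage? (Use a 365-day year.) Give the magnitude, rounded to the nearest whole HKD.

T = 27/365 years.
Keep in CHF, deliver into the forward: 4,400,000·1.0065391781·7.5851 = HKD 33,592,681.41.
Swap to HKD now, deposit: 4,400,000·7.8824·1.0008358904 = HKD 34,711,550.82.
The quoted forward undervalues CHF, so borrow CHF, convert to HKD at spot, deposit the HKD at 1.13%, and buy CHF forward at 7.5851 to cover the loan.
Profit = 34,711,550.82 − 33,592,681.41 = HKD 1,118,869.

HKD 1,118,869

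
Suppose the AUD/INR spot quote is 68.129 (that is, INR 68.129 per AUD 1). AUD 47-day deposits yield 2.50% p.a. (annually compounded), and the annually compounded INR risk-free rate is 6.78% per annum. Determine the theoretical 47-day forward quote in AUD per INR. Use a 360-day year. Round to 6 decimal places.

T = 47/360 years.
Growth of 1 INR over T: (1 + 0.0678)^(47/360) = 1.0086013.
AUD accumulates by (1 + 0.0250)^(47/360) = 1.003229.
So F = 68.129 × 1.0086013 / 1.003229 = 68.49383 (INR/AUD).
Quoted the other way: 1/68.49383 = 0.014600 AUD per INR.

0.014600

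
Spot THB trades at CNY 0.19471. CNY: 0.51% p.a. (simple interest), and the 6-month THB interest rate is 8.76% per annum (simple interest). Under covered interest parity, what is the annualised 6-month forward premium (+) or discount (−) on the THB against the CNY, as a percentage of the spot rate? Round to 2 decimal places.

T = 6/12 years.
F = S · g_CNY/g_THB = 0.19471 × 1.002550/1.043800 = 0.18701524.
Annualised premium = (F − S)/S × (1/T) = (0.18701524 − 0.19471)/0.19471 ÷ (6/12) = -7.90%.

-7.90%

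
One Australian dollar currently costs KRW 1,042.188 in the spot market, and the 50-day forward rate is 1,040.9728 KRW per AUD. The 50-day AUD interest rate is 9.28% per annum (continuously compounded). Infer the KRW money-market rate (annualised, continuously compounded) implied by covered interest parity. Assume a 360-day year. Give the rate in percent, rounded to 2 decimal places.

T = 50/360 years.
F/S = 1040.9728/1042.188 = 0.9988340 = (growth of KRW) / (growth of AUD).
The AUD side grows by e^(0.0928×50/360) = 1.0129723.
Hence g_KRW = 1.0117912.
Take logs: ln 1.0117912 / (50/360) = 0.084400, so 8.44%.

8.44%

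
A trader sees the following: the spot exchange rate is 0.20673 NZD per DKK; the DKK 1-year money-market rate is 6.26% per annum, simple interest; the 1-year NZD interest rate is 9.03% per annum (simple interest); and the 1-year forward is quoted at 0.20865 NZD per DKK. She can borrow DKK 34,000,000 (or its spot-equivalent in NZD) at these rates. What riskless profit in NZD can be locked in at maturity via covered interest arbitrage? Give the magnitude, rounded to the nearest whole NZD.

NZD 125,332

T = 1 year.
Route A — deposit DKK, sell forward: 34,000,000 × 1.062600 × 0.20865 = NZD 7,538,190.66.
Route B — convert at spot, deposit NZD: 34,000,000 × 0.20673 × 1.090300 = NZD 7,663,522.45.
The quoted forward undervalues DKK, so borrow DKK, convert to NZD at spot, deposit the NZD at 9.03%, and buy DKK forward at 0.20865 to cover the loan.
Arbitrage profit = |7,538,190.66 − 7,663,522.45| = NZD 125,332.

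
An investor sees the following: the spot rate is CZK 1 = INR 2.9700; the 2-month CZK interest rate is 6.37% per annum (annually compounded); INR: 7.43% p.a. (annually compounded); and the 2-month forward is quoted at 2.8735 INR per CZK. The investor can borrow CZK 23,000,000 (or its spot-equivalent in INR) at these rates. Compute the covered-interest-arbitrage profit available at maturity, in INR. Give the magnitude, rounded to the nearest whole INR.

INR 2,356,616

T = 2/12 years.
Route A — deposit CZK, sell forward: 23,000,000 × 1.0103453799 × 2.8735 = INR 66,774,231.33.
Route B — convert at spot, deposit INR: 23,000,000 × 2.9700 × 1.0120165061 = INR 69,130,847.53.
The quoted forward undervalues CZK, so borrow CZK, convert to INR at spot, deposit the INR at 7.43%, and buy CZK forward at 2.8735 to cover the loan.
Profit = 69,130,847.53 − 66,774,231.33 = INR 2,356,616.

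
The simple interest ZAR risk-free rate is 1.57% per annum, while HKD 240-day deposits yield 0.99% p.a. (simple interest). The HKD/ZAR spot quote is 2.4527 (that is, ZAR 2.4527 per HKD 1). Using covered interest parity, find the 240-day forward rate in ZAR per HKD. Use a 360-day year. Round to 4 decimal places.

2.4621

T = 240/360 years.
ZAR growth factor: 1 + 0.0157×240/360 = 1.0104667.
HKD growth factor: 1 + 0.0099×240/360 = 1.006600.
Forward (ZAR per HKD) = 2.4527 × 1.0104667 / 1.006600 = 2.462122.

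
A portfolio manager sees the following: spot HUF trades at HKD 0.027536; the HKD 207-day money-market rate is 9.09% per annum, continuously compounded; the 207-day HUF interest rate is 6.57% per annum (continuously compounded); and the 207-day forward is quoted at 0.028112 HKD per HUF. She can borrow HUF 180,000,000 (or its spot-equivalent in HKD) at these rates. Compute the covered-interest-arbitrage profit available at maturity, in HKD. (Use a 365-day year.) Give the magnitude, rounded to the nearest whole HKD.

T = 207/365 years.
Route A — deposit HUF, sell forward: 180,000,000 × 1.037962856 × 0.028112 = HKD 5,252,258.13.
Route B — convert at spot, deposit HKD: 180,000,000 × 0.027536 × 1.052903417 = HKD 5,218,694.73.
The quoted forward overvalues HUF, so borrow HKD, buy HUF at spot, deposit the HUF at 6.57%, and sell the proceeds forward at 0.028112.
Profit = 5,252,258.13 − 5,218,694.73 = HKD 33,563.

HKD 33,563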